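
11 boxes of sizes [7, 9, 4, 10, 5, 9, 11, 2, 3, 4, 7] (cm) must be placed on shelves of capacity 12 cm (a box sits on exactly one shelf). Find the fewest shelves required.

7

Total = 11 + 10 + 9 + 9 + 7 + 7 + 5 + 4 + 4 + 3 + 2 = 71 cm.
Lower bound: ⌈71/12⌉ = 6 shelves.
A packing using 7 shelves:
  shelf 1: 11 = 11
  shelf 2: 10 + 2 = 12
  shelf 3: 9 + 3 = 12
  shelf 4: 9 = 9
  shelf 5: 7 + 5 = 12
  shelf 6: 7 + 4 = 11
  shelf 7: 4 = 4
No arrangement into 6 shelves stays within capacity, so 7 is optimal.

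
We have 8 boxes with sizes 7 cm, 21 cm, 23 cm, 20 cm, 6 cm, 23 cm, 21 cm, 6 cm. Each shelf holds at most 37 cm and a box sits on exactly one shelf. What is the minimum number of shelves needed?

Total = 23 + 23 + 21 + 21 + 20 + 7 + 6 + 6 = 127 cm.
Lower bound: ⌈127/37⌉ = 4 shelves.
Also, 5 boxes each exceed 37/2 cm, and no two of those can share a shelf, so at least 5 shelves are needed.
A packing using 5 shelves:
  shelf 1: 23 + 7 + 6 = 36
  shelf 2: 23 + 6 = 29
  shelf 3: 21 = 21
  shelf 4: 21 = 21
  shelf 5: 20 = 20
This matches the lower bound, so 5 is optimal.

5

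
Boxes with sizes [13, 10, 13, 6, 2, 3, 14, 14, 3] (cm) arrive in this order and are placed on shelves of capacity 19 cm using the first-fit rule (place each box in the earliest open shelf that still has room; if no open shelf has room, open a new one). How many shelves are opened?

5

  13 → shelf 1 (new)  [load 13/19]
  10 → shelf 2 (new)  [load 10/19]
  13 → shelf 3 (new)  [load 13/19]
  6 → shelf 1  [load 19/19]
  2 → shelf 2  [load 12/19]
  3 → shelf 2  [load 15/19]
  14 → shelf 4 (new)  [load 14/19]
  14 → shelf 5 (new)  [load 14/19]
  3 → shelf 2  [load 18/19]
5 shelves opened.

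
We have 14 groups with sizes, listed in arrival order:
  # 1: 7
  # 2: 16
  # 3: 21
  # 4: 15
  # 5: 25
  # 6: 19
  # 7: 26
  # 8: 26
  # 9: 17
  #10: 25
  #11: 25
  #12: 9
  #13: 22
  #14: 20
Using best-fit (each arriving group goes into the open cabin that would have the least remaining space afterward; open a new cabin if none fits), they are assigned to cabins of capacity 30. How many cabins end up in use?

12

  7 → cabin 1 (new)  [load 7/30]
  16 → cabin 1  [load 23/30]
  21 → cabin 2 (new)  [load 21/30]
  15 → cabin 3 (new)  [load 15/30]
  25 → cabin 4 (new)  [load 25/30]
  19 → cabin 5 (new)  [load 19/30]
  26 → cabin 6 (new)  [load 26/30]
  26 → cabin 7 (new)  [load 26/30]
  17 → cabin 8 (new)  [load 17/30]
  25 → cabin 9 (new)  [load 25/30]
  25 → cabin 10 (new)  [load 25/30]
  9 → cabin 2  [load 30/30]
  22 → cabin 11 (new)  [load 22/30]
  20 → cabin 12 (new)  [load 20/30]
12 cabins opened.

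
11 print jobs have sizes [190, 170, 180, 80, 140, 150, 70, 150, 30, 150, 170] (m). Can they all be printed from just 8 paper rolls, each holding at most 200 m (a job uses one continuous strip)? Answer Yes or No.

Total = 1480 m; ⌈1480/200⌉ = 8.
The bound of 8 does not rule out 8, but exhaustive search shows no assignment into 8 paper rolls of capacity 200 m exists — the minimum is 9.

No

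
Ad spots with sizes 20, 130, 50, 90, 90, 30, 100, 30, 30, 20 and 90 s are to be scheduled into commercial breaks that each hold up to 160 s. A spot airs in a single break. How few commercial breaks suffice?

5

Total = 130 + 100 + 90 + 90 + 90 + 50 + 30 + 30 + 30 + 20 + 20 = 680 s.
Lower bound: ⌈680/160⌉ = 5 commercial breaks.
A packing using 5 commercial breaks:
  break 1: 130 + 30 = 160
  break 2: 100 + 50 = 150
  break 3: 90 + 30 + 30 = 150
  break 4: 90 + 20 + 20 = 130
  break 5: 90 = 90
This matches the lower bound, so 5 is optimal.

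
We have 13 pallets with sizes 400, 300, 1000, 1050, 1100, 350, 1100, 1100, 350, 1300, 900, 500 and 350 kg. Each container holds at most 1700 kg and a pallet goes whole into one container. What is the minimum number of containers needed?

Total = 1300 + 1100 + 1100 + 1100 + 1050 + 1000 + 900 + 500 + 400 + 350 + 350 + 350 + 300 = 9800 kg.
Lower bound: ⌈9800/1700⌉ = 6 containers.
Also, 7 pallets each exceed 850 kg, and no two of those can share a container, so at least 7 containers are needed.
A packing using 7 containers:
  container 1: 1300 + 400 = 1700
  container 2: 1100 + 500 = 1600
  container 3: 1100 + 350 = 1450
  container 4: 1100 + 350 = 1450
  container 5: 1050 + 350 + 300 = 1700
  container 6: 1000 = 1000
  container 7: 900 = 900
This matches the lower bound, so 7 is optimal.

7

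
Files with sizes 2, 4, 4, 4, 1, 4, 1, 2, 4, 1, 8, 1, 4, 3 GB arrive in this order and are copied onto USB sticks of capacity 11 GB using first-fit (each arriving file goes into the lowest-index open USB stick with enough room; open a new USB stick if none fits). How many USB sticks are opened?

  2 → USB stick 1 (new)  [load 2/11]
  4 → USB stick 1  [load 6/11]
  4 → USB stick 1  [load 10/11]
  4 → USB stick 2 (new)  [load 4/11]
  1 → USB stick 1  [load 11/11]
  4 → USB stick 2  [load 8/11]
  1 → USB stick 2  [load 9/11]
  2 → USB stick 2  [load 11/11]
  4 → USB stick 3 (new)  [load 4/11]
  1 → USB stick 3  [load 5/11]
  8 → USB stick 4 (new)  [load 8/11]
  1 → USB stick 3  [load 6/11]
  4 → USB stick 3  [load 10/11]
  3 → USB stick 4  [load 11/11]
4 USB sticks opened.

4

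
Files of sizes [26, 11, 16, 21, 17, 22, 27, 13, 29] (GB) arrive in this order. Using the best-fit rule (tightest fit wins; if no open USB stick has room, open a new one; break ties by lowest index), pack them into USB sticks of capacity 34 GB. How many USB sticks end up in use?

  26 → USB stick 1 (new)  [load 26/34]
  11 → USB stick 2 (new)  [load 11/34]
  16 → USB stick 2  [load 27/34]
  21 → USB stick 3 (new)  [load 21/34]
  17 → USB stick 4 (new)  [load 17/34]
  22 → USB stick 5 (new)  [load 22/34]
  27 → USB stick 6 (new)  [load 27/34]
  13 → USB stick 3  [load 34/34]
  29 → USB stick 7 (new)  [load 29/34]
7 USB sticks opened.

7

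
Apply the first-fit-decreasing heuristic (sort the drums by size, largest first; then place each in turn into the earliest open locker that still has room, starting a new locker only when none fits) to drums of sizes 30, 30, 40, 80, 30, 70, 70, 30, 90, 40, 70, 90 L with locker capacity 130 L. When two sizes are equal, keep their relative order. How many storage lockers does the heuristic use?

6

Sorted descending: 90, 90, 80, 70, 70, 70, 40, 40, 30, 30, 30, 30.
  90 → locker 1 (new)  [load 90/130]
  90 → locker 2 (new)  [load 90/130]
  80 → locker 3 (new)  [load 80/130]
  70 → locker 4 (new)  [load 70/130]
  70 → locker 5 (new)  [load 70/130]
  70 → locker 6 (new)  [load 70/130]
  40 → locker 1  [load 130/130]
  40 → locker 2  [load 130/130]
  30 → locker 3  [load 110/130]
  30 → locker 4  [load 100/130]
  30 → locker 4  [load 130/130]
  30 → locker 5  [load 100/130]
6 storage lockers opened.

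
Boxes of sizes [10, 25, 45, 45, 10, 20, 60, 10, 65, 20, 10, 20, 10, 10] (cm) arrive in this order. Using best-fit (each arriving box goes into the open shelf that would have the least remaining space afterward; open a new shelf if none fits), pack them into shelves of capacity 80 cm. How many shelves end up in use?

  10 → shelf 1 (new)  [load 10/80]
  25 → shelf 1  [load 35/80]
  45 → shelf 1  [load 80/80]
  45 → shelf 2 (new)  [load 45/80]
  10 → shelf 2  [load 55/80]
  20 → shelf 2  [load 75/80]
  60 → shelf 3 (new)  [load 60/80]
  10 → shelf 3  [load 70/80]
  65 → shelf 4 (new)  [load 65/80]
  20 → shelf 5 (new)  [load 20/80]
  10 → shelf 3  [load 80/80]
  20 → shelf 5  [load 40/80]
  10 → shelf 4  [load 75/80]
  10 → shelf 5  [load 50/80]
5 shelves opened.

5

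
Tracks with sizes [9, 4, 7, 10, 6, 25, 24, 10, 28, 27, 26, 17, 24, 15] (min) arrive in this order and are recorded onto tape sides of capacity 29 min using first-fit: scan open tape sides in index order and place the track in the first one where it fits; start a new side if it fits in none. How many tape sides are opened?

10

  9 → side 1 (new)  [load 9/29]
  4 → side 1  [load 13/29]
  7 → side 1  [load 20/29]
  10 → side 2 (new)  [load 10/29]
  6 → side 1  [load 26/29]
  25 → side 3 (new)  [load 25/29]
  24 → side 4 (new)  [load 24/29]
  10 → side 2  [load 20/29]
  28 → side 5 (new)  [load 28/29]
  27 → side 6 (new)  [load 27/29]
  26 → side 7 (new)  [load 26/29]
  17 → side 8 (new)  [load 17/29]
  24 → side 9 (new)  [load 24/29]
  15 → side 10 (new)  [load 15/29]
10 tape sides opened.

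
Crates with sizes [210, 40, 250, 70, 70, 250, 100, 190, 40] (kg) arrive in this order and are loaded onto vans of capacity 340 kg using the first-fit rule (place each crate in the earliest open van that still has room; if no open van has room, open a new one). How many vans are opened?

  210 → van 1 (new)  [load 210/340]
  40 → van 1  [load 250/340]
  250 → van 2 (new)  [load 250/340]
  70 → van 1  [load 320/340]
  70 → van 2  [load 320/340]
  250 → van 3 (new)  [load 250/340]
  100 → van 4 (new)  [load 100/340]
  190 → van 4  [load 290/340]
  40 → van 3  [load 290/340]
4 vans opened.

4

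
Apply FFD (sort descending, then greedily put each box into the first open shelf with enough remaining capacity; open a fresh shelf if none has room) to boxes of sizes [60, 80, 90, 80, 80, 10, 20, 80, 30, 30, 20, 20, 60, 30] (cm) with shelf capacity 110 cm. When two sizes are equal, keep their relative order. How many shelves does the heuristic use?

Sorted descending: 90, 80, 80, 80, 80, 60, 60, 30, 30, 30, 20, 20, 20, 10.
  90 → shelf 1 (new)  [load 90/110]
  80 → shelf 2 (new)  [load 80/110]
  80 → shelf 3 (new)  [load 80/110]
  80 → shelf 4 (new)  [load 80/110]
  80 → shelf 5 (new)  [load 80/110]
  60 → shelf 6 (new)  [load 60/110]
  60 → shelf 7 (new)  [load 60/110]
  30 → shelf 2  [load 110/110]
  30 → shelf 3  [load 110/110]
  30 → shelf 4  [load 110/110]
  20 → shelf 1  [load 110/110]
  20 → shelf 5  [load 100/110]
  20 → shelf 6  [load 80/110]
  10 → shelf 5  [load 110/110]
7 shelves opened.

7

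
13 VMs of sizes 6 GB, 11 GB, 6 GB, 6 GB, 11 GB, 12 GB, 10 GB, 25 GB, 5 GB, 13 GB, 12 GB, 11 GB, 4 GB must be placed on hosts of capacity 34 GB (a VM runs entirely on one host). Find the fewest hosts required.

Total = 25 + 13 + 12 + 12 + 11 + 11 + 11 + 10 + 6 + 6 + 6 + 5 + 4 = 132 GB.
Lower bound: ⌈132/34⌉ = 4 hosts.
A packing using 4 hosts:
  host 1: 25 + 6 = 31
  host 2: 13 + 12 + 5 + 4 = 34
  host 3: 12 + 11 + 11 = 34
  host 4: 11 + 10 + 6 + 6 = 33
This matches the lower bound, so 4 is optimal.

4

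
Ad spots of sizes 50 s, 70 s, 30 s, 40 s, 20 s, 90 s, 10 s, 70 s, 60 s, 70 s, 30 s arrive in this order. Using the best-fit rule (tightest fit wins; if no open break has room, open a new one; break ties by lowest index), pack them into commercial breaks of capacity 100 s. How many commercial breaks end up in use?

  50 → break 1 (new)  [load 50/100]
  70 → break 2 (new)  [load 70/100]
  30 → break 2  [load 100/100]
  40 → break 1  [load 90/100]
  20 → break 3 (new)  [load 20/100]
  90 → break 4 (new)  [load 90/100]
  10 → break 1  [load 100/100]
  70 → break 3  [load 90/100]
  60 → break 5 (new)  [load 60/100]
  70 → break 6 (new)  [load 70/100]
  30 → break 6  [load 100/100]
6 commercial breaks opened.

6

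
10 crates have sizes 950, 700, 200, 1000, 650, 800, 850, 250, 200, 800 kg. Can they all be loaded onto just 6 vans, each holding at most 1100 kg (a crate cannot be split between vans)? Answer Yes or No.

No

Total = 6400 kg; ⌈6400/1100⌉ = 6.
7 crates each exceed half the capacity and cannot share a van, forcing at least 7 vans.
At least 7 vans are required, but only 6 are allowed.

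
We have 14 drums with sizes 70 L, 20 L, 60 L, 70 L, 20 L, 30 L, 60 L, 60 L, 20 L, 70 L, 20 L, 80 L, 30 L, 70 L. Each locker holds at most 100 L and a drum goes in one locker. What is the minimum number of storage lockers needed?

Total = 80 + 70 + 70 + 70 + 70 + 60 + 60 + 60 + 30 + 30 + 20 + 20 + 20 + 20 = 680 L.
Lower bound: ⌈680/100⌉ = 7 storage lockers.
Also, 8 drums each exceed 50 L, and no two of those can share a locker, so at least 8 storage lockers are needed.
A packing using 8 storage lockers:
  locker 1: 80 + 20 = 100
  locker 2: 70 + 30 = 100
  locker 3: 70 + 30 = 100
  locker 4: 70 + 20 = 90
  locker 5: 70 + 20 = 90
  locker 6: 60 + 20 = 80
  locker 7: 60 = 60
  locker 8: 60 = 60
This matches the lower bound, so 8 is optimal.

8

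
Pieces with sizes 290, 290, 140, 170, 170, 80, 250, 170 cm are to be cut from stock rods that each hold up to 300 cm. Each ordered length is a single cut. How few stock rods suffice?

7

Total = 290 + 290 + 250 + 170 + 170 + 170 + 140 + 80 = 1560 cm.
Lower bound: ⌈1560/300⌉ = 6 stock rods.
A packing using 7 stock rods:
  stock rod 1: 290 = 290
  stock rod 2: 290 = 290
  stock rod 3: 250 = 250
  stock rod 4: 170 + 80 = 250
  stock rod 5: 170 = 170
  stock rod 6: 170 = 170
  stock rod 7: 140 = 140
No arrangement into 6 stock rods stays within capacity, so 7 is optimal.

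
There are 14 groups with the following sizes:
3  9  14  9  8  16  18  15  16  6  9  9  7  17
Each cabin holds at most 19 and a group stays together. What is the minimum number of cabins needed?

Total = 18 + 17 + 16 + 16 + 15 + 14 + 9 + 9 + 9 + 9 + 8 + 7 + 6 + 3 = 156.
Lower bound: ⌈156/19⌉ = 9 cabins.
A packing using 10 cabins:
  cabin 1: 18 = 18
  cabin 2: 17 = 17
  cabin 3: 16 + 3 = 19
  cabin 4: 16 = 16
  cabin 5: 15 = 15
  cabin 6: 14 = 14
  cabin 7: 9 + 9 = 18
  cabin 8: 9 + 9 = 18
  cabin 9: 8 + 7 = 15
  cabin 10: 6 = 6
No arrangement into 9 cabins stays within capacity, so 10 is optimal.

10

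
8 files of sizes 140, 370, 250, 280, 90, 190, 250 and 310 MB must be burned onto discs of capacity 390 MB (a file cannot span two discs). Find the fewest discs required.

6

Total = 370 + 310 + 280 + 250 + 250 + 190 + 140 + 90 = 1880 MB.
Lower bound: ⌈1880/390⌉ = 5 discs.
A packing using 6 discs:
  disc 1: 370 = 370
  disc 2: 310 = 310
  disc 3: 280 + 90 = 370
  disc 4: 250 + 140 = 390
  disc 5: 250 = 250
  disc 6: 190 = 190
No arrangement into 5 discs stays within capacity, so 6 is optimal.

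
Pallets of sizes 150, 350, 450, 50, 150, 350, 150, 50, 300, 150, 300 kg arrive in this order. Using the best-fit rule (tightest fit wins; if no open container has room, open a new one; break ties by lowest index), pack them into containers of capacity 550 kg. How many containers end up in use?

5

  150 → container 1 (new)  [load 150/550]
  350 → container 1  [load 500/550]
  450 → container 2 (new)  [load 450/550]
  50 → container 1  [load 550/550]
  150 → container 3 (new)  [load 150/550]
  350 → container 3  [load 500/550]
  150 → container 4 (new)  [load 150/550]
  50 → container 3  [load 550/550]
  300 → container 4  [load 450/550]
  150 → container 5 (new)  [load 150/550]
  300 → container 5  [load 450/550]
5 containers opened.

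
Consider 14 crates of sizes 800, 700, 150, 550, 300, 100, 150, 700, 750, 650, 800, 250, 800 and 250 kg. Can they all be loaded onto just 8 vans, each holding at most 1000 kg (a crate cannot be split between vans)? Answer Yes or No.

Yes

A valid assignment using 8 vans:
  van 1: 800 + 150 = 950
  van 2: 800 + 150 = 950
  van 3: 800 + 100 = 900
  van 4: 750 + 250 = 1000
  van 5: 700 + 300 = 1000
  van 6: 700 + 250 = 950
  van 7: 650 = 650
  van 8: 550 = 550
Every load is within 1000 kg, so 8 vans suffice.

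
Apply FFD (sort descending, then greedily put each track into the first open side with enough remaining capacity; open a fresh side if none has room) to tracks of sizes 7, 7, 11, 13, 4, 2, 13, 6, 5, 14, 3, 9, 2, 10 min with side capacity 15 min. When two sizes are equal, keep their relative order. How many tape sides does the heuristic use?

Sorted descending: 14, 13, 13, 11, 10, 9, 7, 7, 6, 5, 4, 3, 2, 2.
  14 → side 1 (new)  [load 14/15]
  13 → side 2 (new)  [load 13/15]
  13 → side 3 (new)  [load 13/15]
  11 → side 4 (new)  [load 11/15]
  10 → side 5 (new)  [load 10/15]
  9 → side 6 (new)  [load 9/15]
  7 → side 7 (new)  [load 7/15]
  7 → side 7  [load 14/15]
  6 → side 6  [load 15/15]
  5 → side 5  [load 15/15]
  4 → side 4  [load 15/15]
  3 → side 8 (new)  [load 3/15]
  2 → side 2  [load 15/15]
  2 → side 3  [load 15/15]
8 tape sides opened.

8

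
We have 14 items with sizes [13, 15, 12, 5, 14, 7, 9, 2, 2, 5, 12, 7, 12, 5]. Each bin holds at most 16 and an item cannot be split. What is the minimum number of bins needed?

Total = 15 + 14 + 13 + 12 + 12 + 12 + 9 + 7 + 7 + 5 + 5 + 5 + 2 + 2 = 120.
Lower bound: ⌈120/16⌉ = 8 bins.
A packing using 9 bins:
  bin 1: 15 = 15
  bin 2: 14 + 2 = 16
  bin 3: 13 + 2 = 15
  bin 4: 12 = 12
  bin 5: 12 = 12
  bin 6: 12 = 12
  bin 7: 9 + 7 = 16
  bin 8: 7 + 5 = 12
  bin 9: 5 + 5 = 10
No arrangement into 8 bins stays within capacity, so 9 is optimal.

9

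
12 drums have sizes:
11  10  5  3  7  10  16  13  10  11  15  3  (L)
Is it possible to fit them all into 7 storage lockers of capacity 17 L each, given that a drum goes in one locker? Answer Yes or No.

No

Total = 114 L; ⌈114/17⌉ = 7.
8 drums each exceed half the capacity and cannot share a locker, forcing at least 8 storage lockers.
At least 8 storage lockers are required, but only 7 are allowed.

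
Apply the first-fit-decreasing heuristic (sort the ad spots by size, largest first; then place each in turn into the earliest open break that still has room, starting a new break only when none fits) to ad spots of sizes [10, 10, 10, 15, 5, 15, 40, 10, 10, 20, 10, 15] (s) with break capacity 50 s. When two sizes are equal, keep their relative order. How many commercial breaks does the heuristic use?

Sorted descending: 40, 20, 15, 15, 15, 10, 10, 10, 10, 10, 10, 5.
  40 → break 1 (new)  [load 40/50]
  20 → break 2 (new)  [load 20/50]
  15 → break 2  [load 35/50]
  15 → break 2  [load 50/50]
  15 → break 3 (new)  [load 15/50]
  10 → break 1  [load 50/50]
  10 → break 3  [load 25/50]
  10 → break 3  [load 35/50]
  10 → break 3  [load 45/50]
  10 → break 4 (new)  [load 10/50]
  10 → break 4  [load 20/50]
  5 → break 3  [load 50/50]
4 commercial breaks opened.

4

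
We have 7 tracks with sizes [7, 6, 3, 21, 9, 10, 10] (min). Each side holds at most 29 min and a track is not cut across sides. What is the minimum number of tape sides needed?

3

Total = 21 + 10 + 10 + 9 + 7 + 6 + 3 = 66 min.
Lower bound: ⌈66/29⌉ = 3 tape sides.
A packing using 3 tape sides:
  side 1: 21 + 7 = 28
  side 2: 10 + 10 + 9 = 29
  side 3: 6 + 3 = 9
This matches the lower bound, so 3 is optimal.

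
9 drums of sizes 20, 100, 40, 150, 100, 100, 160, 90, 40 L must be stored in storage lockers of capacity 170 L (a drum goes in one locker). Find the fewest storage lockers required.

6

Total = 160 + 150 + 100 + 100 + 100 + 90 + 40 + 40 + 20 = 800 L.
Lower bound: ⌈800/170⌉ = 5 storage lockers.
Also, 6 drums each exceed 85 L, and no two of those can share a locker, so at least 6 storage lockers are needed.
A packing using 6 storage lockers:
  locker 1: 160 = 160
  locker 2: 150 + 20 = 170
  locker 3: 100 + 40 = 140
  locker 4: 100 + 40 = 140
  locker 5: 100 = 100
  locker 6: 90 = 90
This matches the lower bound, so 6 is optimal.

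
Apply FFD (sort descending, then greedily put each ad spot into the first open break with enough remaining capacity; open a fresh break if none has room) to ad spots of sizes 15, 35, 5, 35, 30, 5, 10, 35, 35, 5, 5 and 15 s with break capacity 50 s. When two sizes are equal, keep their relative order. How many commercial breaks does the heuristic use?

Sorted descending: 35, 35, 35, 35, 30, 15, 15, 10, 5, 5, 5, 5.
  35 → break 1 (new)  [load 35/50]
  35 → break 2 (new)  [load 35/50]
  35 → break 3 (new)  [load 35/50]
  35 → break 4 (new)  [load 35/50]
  30 → break 5 (new)  [load 30/50]
  15 → break 1  [load 50/50]
  15 → break 2  [load 50/50]
  10 → break 3  [load 45/50]
  5 → break 3  [load 50/50]
  5 → break 4  [load 40/50]
  5 → break 4  [load 45/50]
  5 → break 4  [load 50/50]
5 commercial breaks opened.

5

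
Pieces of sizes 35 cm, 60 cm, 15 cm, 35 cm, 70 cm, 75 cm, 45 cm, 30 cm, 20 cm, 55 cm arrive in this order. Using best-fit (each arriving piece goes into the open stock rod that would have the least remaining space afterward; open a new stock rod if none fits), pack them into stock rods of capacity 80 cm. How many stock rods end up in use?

  35 → stock rod 1 (new)  [load 35/80]
  60 → stock rod 2 (new)  [load 60/80]
  15 → stock rod 2  [load 75/80]
  35 → stock rod 1  [load 70/80]
  70 → stock rod 3 (new)  [load 70/80]
  75 → stock rod 4 (new)  [load 75/80]
  45 → stock rod 5 (new)  [load 45/80]
  30 → stock rod 5  [load 75/80]
  20 → stock rod 6 (new)  [load 20/80]
  55 → stock rod 6  [load 75/80]
6 stock rods opened.

6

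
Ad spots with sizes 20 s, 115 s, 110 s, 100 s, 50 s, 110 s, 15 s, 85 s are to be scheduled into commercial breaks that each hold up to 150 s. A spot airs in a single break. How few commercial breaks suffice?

5

Total = 115 + 110 + 110 + 100 + 85 + 50 + 20 + 15 = 605 s.
Lower bound: ⌈605/150⌉ = 5 commercial breaks.
A packing using 5 commercial breaks:
  break 1: 115 + 20 + 15 = 150
  break 2: 110 = 110
  break 3: 110 = 110
  break 4: 100 + 50 = 150
  break 5: 85 = 85
This matches the lower bound, so 5 is optimal.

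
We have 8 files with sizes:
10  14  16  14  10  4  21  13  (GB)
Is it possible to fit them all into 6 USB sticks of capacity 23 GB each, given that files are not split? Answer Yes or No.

A valid assignment using 6 USB sticks:
  USB stick 1: 21 = 21
  USB stick 2: 16 + 4 = 20
  USB stick 3: 14 = 14
  USB stick 4: 14 = 14
  USB stick 5: 13 + 10 = 23
  USB stick 6: 10 = 10
Every load is within 23 GB, so 6 USB sticks suffice.

Yes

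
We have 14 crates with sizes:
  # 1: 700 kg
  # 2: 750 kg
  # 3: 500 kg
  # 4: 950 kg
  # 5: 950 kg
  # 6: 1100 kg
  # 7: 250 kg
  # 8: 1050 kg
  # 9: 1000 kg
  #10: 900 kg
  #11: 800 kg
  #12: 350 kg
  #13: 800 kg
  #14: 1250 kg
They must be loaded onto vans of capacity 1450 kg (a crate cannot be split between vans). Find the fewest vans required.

10

Total = 1250 + 1100 + 1050 + 1000 + 950 + 950 + 900 + 800 + 800 + 750 + 700 + 500 + 350 + 250 = 11350 kg.
Lower bound: ⌈11350/1450⌉ = 8 vans.
Also, 10 crates each exceed 725 kg, and no two of those can share a van, so at least 10 vans are needed.
A packing using 10 vans:
  van 1: 1250 = 1250
  van 2: 1100 + 350 = 1450
  van 3: 1050 + 250 = 1300
  van 4: 1000 = 1000
  van 5: 950 + 500 = 1450
  van 6: 950 = 950
  van 7: 900 = 900
  van 8: 800 = 800
  van 9: 800 = 800
  van 10: 750 + 700 = 1450
This matches the lower bound, so 10 is optimal.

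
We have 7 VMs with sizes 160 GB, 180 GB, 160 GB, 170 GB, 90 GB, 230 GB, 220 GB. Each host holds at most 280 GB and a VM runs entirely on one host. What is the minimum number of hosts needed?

Total = 230 + 220 + 180 + 170 + 160 + 160 + 90 = 1210 GB.
Lower bound: ⌈1210/280⌉ = 5 hosts.
Also, 6 VMs each exceed 140 GB, and no two of those can share a host, so at least 6 hosts are needed.
A packing using 6 hosts:
  host 1: 230 = 230
  host 2: 220 = 220
  host 3: 180 + 90 = 270
  host 4: 170 = 170
  host 5: 160 = 160
  host 6: 160 = 160
This matches the lower bound, so 6 is optimal.

6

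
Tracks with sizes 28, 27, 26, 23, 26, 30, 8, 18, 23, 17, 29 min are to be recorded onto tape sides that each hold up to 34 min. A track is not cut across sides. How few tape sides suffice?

Total = 30 + 29 + 28 + 27 + 26 + 26 + 23 + 23 + 18 + 17 + 8 = 255 min.
Lower bound: ⌈255/34⌉ = 8 tape sides.
Also, 9 tracks each exceed 17 min, and no two of those can share a side, so at least 9 tape sides are needed.
A packing using 10 tape sides:
  side 1: 30 = 30
  side 2: 29 = 29
  side 3: 28 = 28
  side 4: 27 = 27
  side 5: 26 + 8 = 34
  side 6: 26 = 26
  side 7: 23 = 23
  side 8: 23 = 23
  side 9: 18 = 18
  side 10: 17 = 17
No arrangement into 9 tape sides stays within capacity, so 10 is optimal.

10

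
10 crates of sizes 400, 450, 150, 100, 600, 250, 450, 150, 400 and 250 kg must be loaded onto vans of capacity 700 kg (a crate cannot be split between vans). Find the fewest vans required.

5

Total = 600 + 450 + 450 + 400 + 400 + 250 + 250 + 150 + 150 + 100 = 3200 kg.
Lower bound: ⌈3200/700⌉ = 5 vans.
A packing using 5 vans:
  van 1: 600 + 100 = 700
  van 2: 450 + 250 = 700
  van 3: 450 + 250 = 700
  van 4: 400 + 150 + 150 = 700
  van 5: 400 = 400
This matches the lower bound, so 5 is optimal.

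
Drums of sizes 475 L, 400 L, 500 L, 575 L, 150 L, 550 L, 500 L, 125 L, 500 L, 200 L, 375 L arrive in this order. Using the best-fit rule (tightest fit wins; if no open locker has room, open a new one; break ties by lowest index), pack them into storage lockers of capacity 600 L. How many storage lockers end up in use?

  475 → locker 1 (new)  [load 475/600]
  400 → locker 2 (new)  [load 400/600]
  500 → locker 3 (new)  [load 500/600]
  575 → locker 4 (new)  [load 575/600]
  150 → locker 2  [load 550/600]
  550 → locker 5 (new)  [load 550/600]
  500 → locker 6 (new)  [load 500/600]
  125 → locker 1  [load 600/600]
  500 → locker 7 (new)  [load 500/600]
  200 → locker 8 (new)  [load 200/600]
  375 → locker 8  [load 575/600]
8 storage lockers opened.

8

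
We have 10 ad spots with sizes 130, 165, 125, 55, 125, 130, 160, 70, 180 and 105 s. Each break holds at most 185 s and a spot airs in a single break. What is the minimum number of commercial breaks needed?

8

Total = 180 + 165 + 160 + 130 + 130 + 125 + 125 + 105 + 70 + 55 = 1245 s.
Lower bound: ⌈1245/185⌉ = 7 commercial breaks.
Also, 8 ad spots each exceed 185/2 s, and no two of those can share a break, so at least 8 commercial breaks are needed.
A packing using 8 commercial breaks:
  break 1: 180 = 180
  break 2: 165 = 165
  break 3: 160 = 160
  break 4: 130 + 55 = 185
  break 5: 130 = 130
  break 6: 125 = 125
  break 7: 125 = 125
  break 8: 105 + 70 = 175
This matches the lower bound, so 8 is optimal.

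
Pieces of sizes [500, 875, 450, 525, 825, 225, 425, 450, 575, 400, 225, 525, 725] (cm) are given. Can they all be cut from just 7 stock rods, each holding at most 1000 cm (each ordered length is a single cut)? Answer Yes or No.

No

Total = 6725 cm; ⌈6725/1000⌉ = 7.
The bound of 7 does not rule out 7, but exhaustive search shows no assignment into 7 stock rods of capacity 1000 cm exists — the minimum is 8.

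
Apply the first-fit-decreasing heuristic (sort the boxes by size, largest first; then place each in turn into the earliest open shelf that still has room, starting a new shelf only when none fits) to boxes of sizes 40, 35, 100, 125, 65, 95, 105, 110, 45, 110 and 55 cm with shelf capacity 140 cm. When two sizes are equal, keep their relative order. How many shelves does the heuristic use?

Sorted descending: 125, 110, 110, 105, 100, 95, 65, 55, 45, 40, 35.
  125 → shelf 1 (new)  [load 125/140]
  110 → shelf 2 (new)  [load 110/140]
  110 → shelf 3 (new)  [load 110/140]
  105 → shelf 4 (new)  [load 105/140]
  100 → shelf 5 (new)  [load 100/140]
  95 → shelf 6 (new)  [load 95/140]
  65 → shelf 7 (new)  [load 65/140]
  55 → shelf 7  [load 120/140]
  45 → shelf 6  [load 140/140]
  40 → shelf 5  [load 140/140]
  35 → shelf 4  [load 140/140]
7 shelves opened.

7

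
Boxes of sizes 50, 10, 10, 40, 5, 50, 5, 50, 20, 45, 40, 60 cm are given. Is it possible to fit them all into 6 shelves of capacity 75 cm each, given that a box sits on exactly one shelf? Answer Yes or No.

Total = 385 cm; ⌈385/75⌉ = 6.
7 boxes each exceed half the capacity and cannot share a shelf, forcing at least 7 shelves.
At least 7 shelves are required, but only 6 are allowed.

No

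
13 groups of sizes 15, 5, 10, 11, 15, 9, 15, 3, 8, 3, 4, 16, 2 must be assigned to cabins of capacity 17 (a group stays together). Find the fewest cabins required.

Total = 16 + 15 + 15 + 15 + 11 + 10 + 9 + 8 + 5 + 4 + 3 + 3 + 2 = 116.
Lower bound: ⌈116/17⌉ = 7 cabins.
A packing using 8 cabins:
  cabin 1: 16 = 16
  cabin 2: 15 + 2 = 17
  cabin 3: 15 = 15
  cabin 4: 15 = 15
  cabin 5: 11 + 5 = 16
  cabin 6: 10 + 4 + 3 = 17
  cabin 7: 9 + 8 = 17
  cabin 8: 3 = 3
No arrangement into 7 cabins stays within capacity, so 8 is optimal.

8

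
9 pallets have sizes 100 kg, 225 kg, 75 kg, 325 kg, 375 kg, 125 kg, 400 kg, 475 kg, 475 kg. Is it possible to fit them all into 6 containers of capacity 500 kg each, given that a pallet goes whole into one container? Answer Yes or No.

Yes

A valid assignment using 6 containers:
  container 1: 475 = 475
  container 2: 475 = 475
  container 3: 400 + 100 = 500
  container 4: 375 + 125 = 500
  container 5: 325 + 75 = 400
  container 6: 225 = 225
Every load is within 500 kg, so 6 containers suffice.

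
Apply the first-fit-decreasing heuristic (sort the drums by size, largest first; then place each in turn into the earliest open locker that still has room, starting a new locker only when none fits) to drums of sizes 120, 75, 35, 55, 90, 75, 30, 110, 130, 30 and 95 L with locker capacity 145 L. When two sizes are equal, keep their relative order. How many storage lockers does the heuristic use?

Sorted descending: 130, 120, 110, 95, 90, 75, 75, 55, 35, 30, 30.
  130 → locker 1 (new)  [load 130/145]
  120 → locker 2 (new)  [load 120/145]
  110 → locker 3 (new)  [load 110/145]
  95 → locker 4 (new)  [load 95/145]
  90 → locker 5 (new)  [load 90/145]
  75 → locker 6 (new)  [load 75/145]
  75 → locker 7 (new)  [load 75/145]
  55 → locker 5  [load 145/145]
  35 → locker 3  [load 145/145]
  30 → locker 4  [load 125/145]
  30 → locker 6  [load 105/145]
7 storage lockers opened.

7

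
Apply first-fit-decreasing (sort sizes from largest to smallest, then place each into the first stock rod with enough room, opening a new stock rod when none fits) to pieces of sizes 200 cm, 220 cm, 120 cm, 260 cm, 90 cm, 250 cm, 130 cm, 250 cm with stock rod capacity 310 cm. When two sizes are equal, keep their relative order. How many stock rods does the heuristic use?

Sorted descending: 260, 250, 250, 220, 200, 130, 120, 90.
  260 → stock rod 1 (new)  [load 260/310]
  250 → stock rod 2 (new)  [load 250/310]
  250 → stock rod 3 (new)  [load 250/310]
  220 → stock rod 4 (new)  [load 220/310]
  200 → stock rod 5 (new)  [load 200/310]
  130 → stock rod 6 (new)  [load 130/310]
  120 → stock rod 6  [load 250/310]
  90 → stock rod 4  [load 310/310]
6 stock rods opened.

6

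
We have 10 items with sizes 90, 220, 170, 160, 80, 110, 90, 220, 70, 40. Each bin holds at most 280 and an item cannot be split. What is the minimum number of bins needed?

Total = 220 + 220 + 170 + 160 + 110 + 90 + 90 + 80 + 70 + 40 = 1250.
Lower bound: ⌈1250/280⌉ = 5 bins.
A packing using 5 bins:
  bin 1: 220 + 40 = 260
  bin 2: 220 = 220
  bin 3: 170 + 110 = 280
  bin 4: 160 + 90 = 250
  bin 5: 90 + 80 + 70 = 240
This matches the lower bound, so 5 is optimal.

5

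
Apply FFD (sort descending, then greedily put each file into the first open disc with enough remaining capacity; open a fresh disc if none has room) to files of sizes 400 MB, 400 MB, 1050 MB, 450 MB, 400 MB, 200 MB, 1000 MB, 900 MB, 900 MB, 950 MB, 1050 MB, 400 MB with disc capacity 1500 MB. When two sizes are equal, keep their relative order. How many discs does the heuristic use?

Sorted descending: 1050, 1050, 1000, 950, 900, 900, 450, 400, 400, 400, 400, 200.
  1050 → disc 1 (new)  [load 1050/1500]
  1050 → disc 2 (new)  [load 1050/1500]
  1000 → disc 3 (new)  [load 1000/1500]
  950 → disc 4 (new)  [load 950/1500]
  900 → disc 5 (new)  [load 900/1500]
  900 → disc 6 (new)  [load 900/1500]
  450 → disc 1  [load 1500/1500]
  400 → disc 2  [load 1450/1500]
  400 → disc 3  [load 1400/1500]
  400 → disc 4  [load 1350/1500]
  400 → disc 5  [load 1300/1500]
  200 → disc 5  [load 1500/1500]
6 discs opened.

6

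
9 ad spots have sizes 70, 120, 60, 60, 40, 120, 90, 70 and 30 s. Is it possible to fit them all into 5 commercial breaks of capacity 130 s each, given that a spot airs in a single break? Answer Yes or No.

No

Total = 660 s; ⌈660/130⌉ = 6.
At least 6 commercial breaks are required, but only 5 are allowed.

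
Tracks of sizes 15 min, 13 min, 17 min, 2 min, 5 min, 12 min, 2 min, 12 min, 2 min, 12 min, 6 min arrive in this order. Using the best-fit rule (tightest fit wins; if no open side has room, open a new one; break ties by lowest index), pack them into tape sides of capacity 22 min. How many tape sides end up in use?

  15 → side 1 (new)  [load 15/22]
  13 → side 2 (new)  [load 13/22]
  17 → side 3 (new)  [load 17/22]
  2 → side 3  [load 19/22]
  5 → side 1  [load 20/22]
  12 → side 4 (new)  [load 12/22]
  2 → side 1  [load 22/22]
  12 → side 5 (new)  [load 12/22]
  2 → side 3  [load 21/22]
  12 → side 6 (new)  [load 12/22]
  6 → side 2  [load 19/22]
6 tape sides opened.

6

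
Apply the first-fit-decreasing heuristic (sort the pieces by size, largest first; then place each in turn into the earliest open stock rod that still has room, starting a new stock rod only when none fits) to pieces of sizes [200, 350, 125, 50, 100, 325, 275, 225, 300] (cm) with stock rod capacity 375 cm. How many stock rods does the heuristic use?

6

Sorted descending: 350, 325, 300, 275, 225, 200, 125, 100, 50.
  350 → stock rod 1 (new)  [load 350/375]
  325 → stock rod 2 (new)  [load 325/375]
  300 → stock rod 3 (new)  [load 300/375]
  275 → stock rod 4 (new)  [load 275/375]
  225 → stock rod 5 (new)  [load 225/375]
  200 → stock rod 6 (new)  [load 200/375]
  125 → stock rod 5  [load 350/375]
  100 → stock rod 4  [load 375/375]
  50 → stock rod 2  [load 375/375]
6 stock rods opened.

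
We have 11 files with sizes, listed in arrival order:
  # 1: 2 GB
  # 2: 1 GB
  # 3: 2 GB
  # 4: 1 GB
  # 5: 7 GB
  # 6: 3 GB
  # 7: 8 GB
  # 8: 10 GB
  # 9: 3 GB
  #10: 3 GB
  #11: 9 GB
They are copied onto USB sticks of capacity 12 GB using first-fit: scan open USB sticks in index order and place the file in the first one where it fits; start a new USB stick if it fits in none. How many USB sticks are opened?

5

  2 → USB stick 1 (new)  [load 2/12]
  1 → USB stick 1  [load 3/12]
  2 → USB stick 1  [load 5/12]
  1 → USB stick 1  [load 6/12]
  7 → USB stick 2 (new)  [load 7/12]
  3 → USB stick 1  [load 9/12]
  8 → USB stick 3 (new)  [load 8/12]
  10 → USB stick 4 (new)  [load 10/12]
  3 → USB stick 1  [load 12/12]
  3 → USB stick 2  [load 10/12]
  9 → USB stick 5 (new)  [load 9/12]
5 USB sticks opened.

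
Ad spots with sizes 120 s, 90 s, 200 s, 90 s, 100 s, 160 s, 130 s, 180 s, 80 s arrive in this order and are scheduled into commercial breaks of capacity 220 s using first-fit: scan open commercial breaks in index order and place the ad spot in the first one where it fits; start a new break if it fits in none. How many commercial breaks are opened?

  120 → break 1 (new)  [load 120/220]
  90 → break 1  [load 210/220]
  200 → break 2 (new)  [load 200/220]
  90 → break 3 (new)  [load 90/220]
  100 → break 3  [load 190/220]
  160 → break 4 (new)  [load 160/220]
  130 → break 5 (new)  [load 130/220]
  180 → break 6 (new)  [load 180/220]
  80 → break 5  [load 210/220]
6 commercial breaks opened.

6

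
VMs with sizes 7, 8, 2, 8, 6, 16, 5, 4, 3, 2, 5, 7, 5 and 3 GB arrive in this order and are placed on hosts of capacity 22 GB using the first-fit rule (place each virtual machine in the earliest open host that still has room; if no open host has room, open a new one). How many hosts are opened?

  7 → host 1 (new)  [load 7/22]
  8 → host 1  [load 15/22]
  2 → host 1  [load 17/22]
  8 → host 2 (new)  [load 8/22]
  6 → host 2  [load 14/22]
  16 → host 3 (new)  [load 16/22]
  5 → host 1  [load 22/22]
  4 → host 2  [load 18/22]
  3 → host 2  [load 21/22]
  2 → host 3  [load 18/22]
  5 → host 4 (new)  [load 5/22]
  7 → host 4  [load 12/22]
  5 → host 4  [load 17/22]
  3 → host 3  [load 21/22]
4 hosts opened.

4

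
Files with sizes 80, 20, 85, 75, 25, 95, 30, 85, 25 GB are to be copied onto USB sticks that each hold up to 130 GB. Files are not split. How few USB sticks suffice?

5

Total = 95 + 85 + 85 + 80 + 75 + 30 + 25 + 25 + 20 = 520 GB.
Lower bound: ⌈520/130⌉ = 4 USB sticks.
Also, 5 files each exceed 65 GB, and no two of those can share a USB stick, so at least 5 USB sticks are needed.
A packing using 5 USB sticks:
  USB stick 1: 95 + 30 = 125
  USB stick 2: 85 + 25 + 20 = 130
  USB stick 3: 85 + 25 = 110
  USB stick 4: 80 = 80
  USB stick 5: 75 = 75
This matches the lower bound, so 5 is optimal.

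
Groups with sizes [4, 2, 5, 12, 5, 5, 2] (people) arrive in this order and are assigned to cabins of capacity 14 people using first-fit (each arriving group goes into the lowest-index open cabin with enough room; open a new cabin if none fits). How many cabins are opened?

  4 → cabin 1 (new)  [load 4/14]
  2 → cabin 1  [load 6/14]
  5 → cabin 1  [load 11/14]
  12 → cabin 2 (new)  [load 12/14]
  5 → cabin 3 (new)  [load 5/14]
  5 → cabin 3  [load 10/14]
  2 → cabin 1  [load 13/14]
3 cabins opened.

3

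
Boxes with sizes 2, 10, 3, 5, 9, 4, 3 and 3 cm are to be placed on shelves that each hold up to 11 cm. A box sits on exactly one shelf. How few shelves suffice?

4

Total = 10 + 9 + 5 + 4 + 3 + 3 + 3 + 2 = 39 cm.
Lower bound: ⌈39/11⌉ = 4 shelves.
A packing using 4 shelves:
  shelf 1: 10 = 10
  shelf 2: 9 + 2 = 11
  shelf 3: 5 + 4 = 9
  shelf 4: 3 + 3 + 3 = 9
This matches the lower bound, so 4 is optimal.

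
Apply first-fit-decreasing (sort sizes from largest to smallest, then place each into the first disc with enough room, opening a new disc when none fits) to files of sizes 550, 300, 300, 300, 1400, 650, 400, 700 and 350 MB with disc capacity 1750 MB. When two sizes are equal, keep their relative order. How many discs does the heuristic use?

Sorted descending: 1400, 700, 650, 550, 400, 350, 300, 300, 300.
  1400 → disc 1 (new)  [load 1400/1750]
  700 → disc 2 (new)  [load 700/1750]
  650 → disc 2  [load 1350/1750]
  550 → disc 3 (new)  [load 550/1750]
  400 → disc 2  [load 1750/1750]
  350 → disc 1  [load 1750/1750]
  300 → disc 3  [load 850/1750]
  300 → disc 3  [load 1150/1750]
  300 → disc 3  [load 1450/1750]
3 discs opened.

3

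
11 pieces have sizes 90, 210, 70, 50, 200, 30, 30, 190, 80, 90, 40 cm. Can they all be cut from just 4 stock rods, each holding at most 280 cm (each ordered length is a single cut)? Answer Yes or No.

Yes

A valid assignment using 4 stock rods:
  stock rod 1: 210 + 70 = 280
  stock rod 2: 200 + 80 = 280
  stock rod 3: 190 + 90 = 280
  stock rod 4: 90 + 50 + 40 + 30 + 30 = 240
Every load is within 280 cm, so 4 stock rods suffice.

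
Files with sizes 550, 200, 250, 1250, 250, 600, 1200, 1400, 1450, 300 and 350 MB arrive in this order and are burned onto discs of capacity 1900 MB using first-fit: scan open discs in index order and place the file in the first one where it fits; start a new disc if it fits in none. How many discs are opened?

5

  550 → disc 1 (new)  [load 550/1900]
  200 → disc 1  [load 750/1900]
  250 → disc 1  [load 1000/1900]
  1250 → disc 2 (new)  [load 1250/1900]
  250 → disc 1  [load 1250/1900]
  600 → disc 1  [load 1850/1900]
  1200 → disc 3 (new)  [load 1200/1900]
  1400 → disc 4 (new)  [load 1400/1900]
  1450 → disc 5 (new)  [load 1450/1900]
  300 → disc 2  [load 1550/1900]
  350 → disc 2  [load 1900/1900]
5 discs opened.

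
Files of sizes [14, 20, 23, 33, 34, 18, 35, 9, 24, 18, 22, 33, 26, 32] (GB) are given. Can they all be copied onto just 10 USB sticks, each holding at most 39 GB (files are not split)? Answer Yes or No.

Total = 341 GB; ⌈341/39⌉ = 9.
10 files each exceed half the capacity and cannot share a USB stick, forcing at least 10 USB sticks.
The bound of 10 does not rule out 10, but exhaustive search shows no assignment into 10 USB sticks of capacity 39 GB exists — the minimum is 11.

No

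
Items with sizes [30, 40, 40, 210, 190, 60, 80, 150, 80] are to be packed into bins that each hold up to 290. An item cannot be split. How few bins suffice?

4

Total = 210 + 190 + 150 + 80 + 80 + 60 + 40 + 40 + 30 = 880.
Lower bound: ⌈880/290⌉ = 4 bins.
A packing using 4 bins:
  bin 1: 210 + 80 = 290
  bin 2: 190 + 80 = 270
  bin 3: 150 + 60 + 40 + 40 = 290
  bin 4: 30 = 30
This matches the lower bound, so 4 is optimal.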